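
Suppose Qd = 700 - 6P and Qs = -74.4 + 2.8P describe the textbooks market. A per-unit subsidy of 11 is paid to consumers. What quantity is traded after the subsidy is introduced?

Q' = 193

Pre-subsidy: 700 - 6P = -74.4 + 2.8P gives P* = 88, Q* = 172.
With the rebate, buyers effectively pay Pb = Ps − 11, where Ps is the price sellers receive.
Demand in terms of Ps becomes Qd = 700 − 6(Ps − 11) = 766 - 6Ps. Setting this equal to supply: 766 - 6Ps = -74.4 + 2.8Ps, so Ps = 95.5.
Buyers pay Pb = 95.5 − 11 = 84.5; Q' = -74.4 + 2.8·95.5 = 193.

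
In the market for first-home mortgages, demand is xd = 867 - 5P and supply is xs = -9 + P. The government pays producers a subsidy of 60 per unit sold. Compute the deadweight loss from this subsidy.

Pre-subsidy: 867 - 5P = -9 + P gives P* = 146, x* = 137.
With the subsidy, sellers receive Ps = Pb + 60 for each unit, where Pb is the price buyers pay.
Supply in terms of Pb becomes xs = -9 + 1(Pb + 60) = 51 + Pb. Setting this equal to demand: 867 - 5Pb = 51 + Pb, so Pb = 136.
Sellers receive Ps = 136 + 60 = 196; x' = 867 − 5·136 = 187.
The subsidy expands output by 187 − 137 = 50 past the efficient level; on those units the gap between marginal cost and willingness to pay runs from 0 up to 60.
DWL = ½ × 60 × 50 = 1500.

Deadweight loss = 1500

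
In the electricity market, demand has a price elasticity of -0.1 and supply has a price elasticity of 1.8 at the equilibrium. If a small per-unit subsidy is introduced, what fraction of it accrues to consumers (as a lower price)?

For a small subsidy around the equilibrium, the benefit split depends on the relative slopes, which at a point are proportional to the elasticities.
Buyer share = εs/(εs + |εd|) = 1.8/(1.8 + 0.1) = 18/19; seller share = |εd|/(εs + |εd|) = 1/19.

Consumer share = 18/19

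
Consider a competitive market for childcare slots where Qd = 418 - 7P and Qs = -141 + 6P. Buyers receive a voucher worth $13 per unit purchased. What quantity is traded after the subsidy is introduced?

Q' = 159

Pre-subsidy: 418 - 7P = -141 + 6P gives P* = 43, Q* = 117.
With the rebate, buyers effectively pay Pb = Ps − 13, where Ps is the price sellers receive.
Demand in terms of Ps becomes Qd = 418 − 7(Ps − 13) = 509 - 7Ps. Setting this equal to supply: 509 - 7Ps = -141 + 6Ps, so Ps = 50.
Buyers pay Pb = 50 − 13 = 37; Q' = -141 + 6·50 = 159.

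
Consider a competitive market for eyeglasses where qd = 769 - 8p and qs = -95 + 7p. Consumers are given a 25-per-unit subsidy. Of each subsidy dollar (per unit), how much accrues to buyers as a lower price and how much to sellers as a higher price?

Pre-subsidy: 769 - 8p = -95 + 7p gives p* = 57.6, q* = 308.2.
With the rebate, buyers effectively pay pb = ps − 25, where ps is the price sellers receive.
Demand in terms of ps becomes qd = 769 − 8(ps − 25) = 969 - 8ps. Setting this equal to supply: 969 - 8ps = -95 + 7ps, so ps = 1064/15.
Buyers pay pb = 1064/15 − 25 = 689/15; q' = -95 + 7·(1064/15) = 6023/15.
Buyers' price falls by p* − pb = 57.6 − 689/15 = 35/3; sellers' price rises by ps − p* = 1064/15 − 57.6 = 40/3.

Buyers gain 35/3 per unit; sellers gain 40/3 per unit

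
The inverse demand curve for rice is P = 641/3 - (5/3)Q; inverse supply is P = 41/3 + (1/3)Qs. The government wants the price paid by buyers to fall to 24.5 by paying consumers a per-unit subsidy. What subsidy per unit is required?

Required subsidy s = 27 per unit

At a buyer price of 24.5, quantity demanded is 128.2 − 0.6·24.5 = 113.5.
Sellers supply 113.5 only when they receive Ps = 41/3 + (1/3)·113.5 = 51.5.
s = Ps − Pb = 51.5 − 24.5 = 27.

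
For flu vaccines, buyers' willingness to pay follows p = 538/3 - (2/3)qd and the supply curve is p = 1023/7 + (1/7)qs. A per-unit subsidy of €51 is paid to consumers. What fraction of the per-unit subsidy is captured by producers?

Pre-subsidy: 538/3 - (2/3)q = 1023/7 + (1/7)q gives q* = 41 and p* = 152.
With the rebate, buyers effectively pay pb = ps − 51, where ps is the price sellers receive.
On the curves, pb = 538/3 - (2/3)q and ps = 1023/7 + (1/7)q; the wedge ps − pb = 51 gives 1023/7 + (1/7)q − (538/3 - (2/3)q) = 51, so q' = 104.
Then pb = 538/3 − (2/3)·104 = 110 and ps = 1023/7 + (1/7)·104 = 161.
Buyers' price falls by p* − pb = 152 − 110 = 42; sellers' price rises by ps − p* = 161 − 152 = 9.
So producers capture 9/51 = 3/17 of each unit of subsidy.

Producer share = 3/17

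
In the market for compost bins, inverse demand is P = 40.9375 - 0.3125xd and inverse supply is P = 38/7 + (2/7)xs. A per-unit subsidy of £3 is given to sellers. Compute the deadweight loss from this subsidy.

Pre-subsidy: 40.9375 - 0.3125x = 38/7 + (2/7)x gives x* = 3977/67 and P* = 1500/67.
With the subsidy, sellers receive Ps = Pb + 3 for each unit, where Pb is the price buyers pay.
On the curves, Pb = 40.9375 - 0.3125x and Ps = 38/7 + (2/7)x; the wedge Ps − Pb = 3 gives 38/7 + (2/7)x − (40.9375 - 0.3125x) = 3, so x' = 4313/67.
Then Pb = 40.9375 − 0.3125·(4313/67) = 1395/67 and Ps = 38/7 + (2/7)·(4313/67) = 1596/67.
The subsidy expands output by 4313/67 − 3977/67 = 336/67 past the efficient level; on those units the gap between marginal cost and willingness to pay runs from 0 up to 3.
DWL = ½ × 3 × 336/67 = 504/67.

Deadweight loss = 504/67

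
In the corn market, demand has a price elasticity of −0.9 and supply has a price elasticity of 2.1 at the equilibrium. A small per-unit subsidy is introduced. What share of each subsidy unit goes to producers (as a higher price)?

Producer share = 0.3

For a small subsidy around the equilibrium, the benefit split depends on the relative slopes, which at a point are proportional to the elasticities.
Buyer share = εs/(εs + |εd|) = 2.1/(2.1 + 0.9) = 0.7; seller share = |εd|/(εs + |εd|) = 0.3.
So producers capture 0.3 of the subsidy.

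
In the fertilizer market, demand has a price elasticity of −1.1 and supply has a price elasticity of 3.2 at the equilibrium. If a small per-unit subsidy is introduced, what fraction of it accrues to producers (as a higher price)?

For a small subsidy around the equilibrium, the benefit split depends on the relative slopes, which at a point are proportional to the elasticities.
Buyer share = εs/(εs + |εd|) = 3.2/(3.2 + 1.1) = 32/43; seller share = |εd|/(εs + |εd|) = 11/43.
So producers capture 11/43 of the subsidy.

Producer share = 11/43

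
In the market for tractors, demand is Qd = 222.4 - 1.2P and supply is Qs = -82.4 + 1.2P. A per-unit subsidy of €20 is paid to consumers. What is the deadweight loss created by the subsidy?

Deadweight loss = €120

Pre-subsidy: 222.4 - 1.2P = -82.4 + 1.2P gives P* = 127, Q* = 70.
With the rebate, buyers effectively pay Pb = Ps − 20, where Ps is the price sellers receive.
Demand in terms of Ps becomes Qd = 222.4 − 1.2(Ps − 20) = 246.4 - 1.2Ps. Setting this equal to supply: 246.4 - 1.2Ps = -82.4 + 1.2Ps, so Ps = 137.
Buyers pay Pb = 137 − 20 = 117; Q' = -82.4 + 1.2·137 = 82.
The subsidy expands output by 82 − 70 = 12 past the efficient level; on those units the gap between marginal cost and willingness to pay runs from 0 up to 20.
DWL = ½ × 20 × 12 = 120.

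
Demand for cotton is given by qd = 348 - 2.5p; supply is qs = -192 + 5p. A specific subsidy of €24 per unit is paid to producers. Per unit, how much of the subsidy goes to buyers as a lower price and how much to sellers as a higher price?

Pre-subsidy: 348 - 2.5p = -192 + 5p gives p* = 72, q* = 168.
With the subsidy, sellers receive ps = pb + 24 for each unit, where pb is the price buyers pay.
Supply in terms of pb becomes qs = -192 + 5(pb + 24) = -72 + 5pb. Setting this equal to demand: 348 - 2.5pb = -72 + 5pb, so pb = 56.
Sellers receive ps = 56 + 24 = 80; q' = 348 − 2.5·56 = 208.
Buyers' price falls by p* − pb = 72 − 56 = 16; sellers' price rises by ps − p* = 80 − 72 = 8.

Buyers gain €16 per unit; sellers gain €8 per unit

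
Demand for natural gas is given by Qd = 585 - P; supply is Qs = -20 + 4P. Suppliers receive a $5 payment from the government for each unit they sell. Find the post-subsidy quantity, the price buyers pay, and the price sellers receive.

Q' = 468; buyers pay $117; sellers receive $122

Pre-subsidy: 585 - P = -20 + 4P gives P* = 121, Q* = 464.
With the subsidy, sellers receive Ps = Pb + 5 for each unit, where Pb is the price buyers pay.
Supply in terms of Pb becomes Qs = -20 + 4(Pb + 5) = 0 + 4Pb. Setting this equal to demand: 585 - Pb = 0 + 4Pb, so Pb = 117.
Sellers receive Ps = 117 + 5 = 122; Q' = 585 − 1·117 = 468.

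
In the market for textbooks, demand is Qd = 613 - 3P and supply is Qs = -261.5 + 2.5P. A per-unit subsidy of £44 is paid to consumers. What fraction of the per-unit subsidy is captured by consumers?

Consumer share = 5/11

Pre-subsidy: 613 - 3P = -261.5 + 2.5P gives P* = 159, Q* = 136.
With the rebate, buyers effectively pay Pb = Ps − 44, where Ps is the price sellers receive.
Demand in terms of Ps becomes Qd = 613 − 3(Ps − 44) = 745 - 3Ps. Setting this equal to supply: 745 - 3Ps = -261.5 + 2.5Ps, so Ps = 183.
Buyers pay Pb = 183 − 44 = 139; Q' = -261.5 + 2.5·183 = 196.
Buyers' price falls by P* − Pb = 159 − 139 = 20; sellers' price rises by Ps − P* = 183 − 159 = 24.
So consumers capture 20/44 = 5/11 of each unit of subsidy.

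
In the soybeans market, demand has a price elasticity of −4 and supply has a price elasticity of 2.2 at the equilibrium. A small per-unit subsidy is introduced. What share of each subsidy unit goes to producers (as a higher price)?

For a small subsidy around the equilibrium, the benefit split depends on the relative slopes, which at a point are proportional to the elasticities.
Buyer share = εs/(εs + |εd|) = 2.2/(2.2 + 4) = 11/31; seller share = |εd|/(εs + |εd|) = 20/31.
So producers capture 20/31 of the subsidy.

Producer share = 20/31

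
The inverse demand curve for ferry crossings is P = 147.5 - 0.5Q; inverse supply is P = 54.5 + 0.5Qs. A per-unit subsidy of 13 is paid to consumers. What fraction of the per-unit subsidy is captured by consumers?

Pre-subsidy: 147.5 - 0.5Q = 54.5 + 0.5Q gives Q* = 93 and P* = 101.
With the rebate, buyers effectively pay Pb = Ps − 13, where Ps is the price sellers receive.
On the curves, Pb = 147.5 - 0.5Q and Ps = 54.5 + 0.5Q; the wedge Ps − Pb = 13 gives 54.5 + 0.5Q − (147.5 - 0.5Q) = 13, so Q' = 106.
Then Pb = 147.5 − 0.5·106 = 94.5 and Ps = 54.5 + 0.5·106 = 107.5.
Buyers' price falls by P* − Pb = 101 − 94.5 = 6.5; sellers' price rises by Ps − P* = 107.5 − 101 = 6.5.
So consumers capture 6.5/13 = 0.5 of each unit of subsidy.

Consumer share = 0.5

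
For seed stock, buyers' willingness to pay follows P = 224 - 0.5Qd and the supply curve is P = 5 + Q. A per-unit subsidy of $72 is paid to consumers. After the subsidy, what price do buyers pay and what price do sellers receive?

Buyers pay $127; sellers receive $199

Pre-subsidy: 224 - 0.5Q = 5 + Q gives Q* = 146 and P* = 151.
With the rebate, buyers effectively pay Pb = Ps − 72, where Ps is the price sellers receive.
On the curves, Pb = 224 - 0.5Q and Ps = 5 + Q; the wedge Ps − Pb = 72 gives 5 + Q − (224 - 0.5Q) = 72, so Q' = 194.
Then Pb = 224 − 0.5·194 = 127 and Ps = 5 + 1·194 = 199.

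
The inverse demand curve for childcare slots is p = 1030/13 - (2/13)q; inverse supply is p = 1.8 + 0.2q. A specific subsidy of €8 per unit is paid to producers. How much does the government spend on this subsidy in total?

Government cost = 44424/23

Pre-subsidy: 1030/13 - (2/13)q = 1.8 + 0.2q gives q* = 5033/23 and p* = 1048/23.
With the subsidy, sellers receive ps = pb + 8 for each unit, where pb is the price buyers pay.
On the curves, pb = 1030/13 - (2/13)q and ps = 1.8 + 0.2q; the wedge ps − pb = 8 gives 1.8 + 0.2q − (1030/13 - (2/13)q) = 8, so q' = 5553/23.
Then pb = 1030/13 − (2/13)·(5553/23) = 968/23 and ps = 1.8 + 0.2·(5553/23) = 1152/23.
Government outlay = subsidy × quantity = 8 × 5553/23 = 44424/23.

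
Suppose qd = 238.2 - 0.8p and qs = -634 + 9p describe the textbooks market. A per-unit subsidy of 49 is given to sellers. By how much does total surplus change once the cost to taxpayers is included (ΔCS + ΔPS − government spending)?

Net change in total surplus = -882

Pre-subsidy: 238.2 - 0.8p = -634 + 9p gives p* = 89, q* = 167.
With the subsidy, sellers receive ps = pb + 49 for each unit, where pb is the price buyers pay.
Supply in terms of pb becomes qs = -634 + 9(pb + 49) = -193 + 9pb. Setting this equal to demand: 238.2 - 0.8pb = -193 + 9pb, so pb = 44.
Sellers receive ps = 44 + 49 = 93; q' = 238.2 − 0.8·44 = 203.
ΔCS = ½(167 + 203)(89 − 44) = 8325; ΔPS = ½(167 + 203)(93 − 89) = 740.
Government spending = 49 × 203 = 9947.
Net change = 8325 + 740 − 9947 = -882. The loss equals the DWL triangle ½·49·36.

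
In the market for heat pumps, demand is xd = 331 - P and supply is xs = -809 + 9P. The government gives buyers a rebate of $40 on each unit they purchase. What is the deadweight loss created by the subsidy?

Deadweight loss = $720

Pre-subsidy: 331 - P = -809 + 9P gives P* = 114, x* = 217.
With the rebate, buyers effectively pay Pb = Ps − 40, where Ps is the price sellers receive.
Demand in terms of Ps becomes xd = 331 − 1(Ps − 40) = 371 - Ps. Setting this equal to supply: 371 - Ps = -809 + 9Ps, so Ps = 118.
Buyers pay Pb = 118 − 40 = 78; x' = -809 + 9·118 = 253.
The subsidy expands output by 253 − 217 = 36 past the efficient level; on those units the gap between marginal cost and willingness to pay runs from 0 up to 40.
DWL = ½ × 40 × 36 = 720.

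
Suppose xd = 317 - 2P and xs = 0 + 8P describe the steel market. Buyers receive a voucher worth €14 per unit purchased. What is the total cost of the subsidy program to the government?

Pre-subsidy: 317 - 2P = 0 + 8P gives P* = 31.7, x* = 253.6.
With the rebate, buyers effectively pay Pb = Ps − 14, where Ps is the price sellers receive.
Demand in terms of Ps becomes xd = 317 − 2(Ps − 14) = 345 - 2Ps. Setting this equal to supply: 345 - 2Ps = 0 + 8Ps, so Ps = 34.5.
Buyers pay Pb = 34.5 − 14 = 20.5; x' = 0 + 8·34.5 = 276.
Government outlay = subsidy × quantity = 14 × 276 = 3864.

Government cost = €3864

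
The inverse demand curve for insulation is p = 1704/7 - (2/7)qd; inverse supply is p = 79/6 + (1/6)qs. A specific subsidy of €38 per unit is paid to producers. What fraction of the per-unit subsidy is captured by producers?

Producer share = 7/19

Pre-subsidy: 1704/7 - (2/7)q = 79/6 + (1/6)q gives q* = 509 and p* = 98.
With the subsidy, sellers receive ps = pb + 38 for each unit, where pb is the price buyers pay.
On the curves, pb = 1704/7 - (2/7)q and ps = 79/6 + (1/6)q; the wedge ps − pb = 38 gives 79/6 + (1/6)q − (1704/7 - (2/7)q) = 38, so q' = 593.
Then pb = 1704/7 − (2/7)·593 = 74 and ps = 79/6 + (1/6)·593 = 112.
Buyers' price falls by p* − pb = 98 − 74 = 24; sellers' price rises by ps − p* = 112 − 98 = 14.
So producers capture 14/38 = 7/19 of each unit of subsidy.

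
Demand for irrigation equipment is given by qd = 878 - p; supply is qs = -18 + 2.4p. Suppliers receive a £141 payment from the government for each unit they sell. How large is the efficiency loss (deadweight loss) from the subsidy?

Deadweight loss = 119286/17

Pre-subsidy: 878 - p = -18 + 2.4p gives p* = 4480/17, q* = 10446/17.
With the subsidy, sellers receive ps = pb + 141 for each unit, where pb is the price buyers pay.
Supply in terms of pb becomes qs = -18 + 2.4(pb + 141) = 320.4 + 2.4pb. Setting this equal to demand: 878 - pb = 320.4 + 2.4pb, so pb = 164.
Sellers receive ps = 164 + 141 = 305; q' = 878 − 1·164 = 714.
The subsidy expands output by 714 − 10446/17 = 1692/17 past the efficient level; on those units the gap between marginal cost and willingness to pay runs from 0 up to 141.
DWL = ½ × 141 × 1692/17 = 119286/17.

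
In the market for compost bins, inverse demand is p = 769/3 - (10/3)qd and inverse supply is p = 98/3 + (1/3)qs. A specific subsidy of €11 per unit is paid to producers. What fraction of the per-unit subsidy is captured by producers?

Pre-subsidy: 769/3 - (10/3)q = 98/3 + (1/3)q gives q* = 61 and p* = 53.
With the subsidy, sellers receive ps = pb + 11 for each unit, where pb is the price buyers pay.
On the curves, pb = 769/3 - (10/3)q and ps = 98/3 + (1/3)q; the wedge ps − pb = 11 gives 98/3 + (1/3)q − (769/3 - (10/3)q) = 11, so q' = 64.
Then pb = 769/3 − (10/3)·64 = 43 and ps = 98/3 + (1/3)·64 = 54.
Buyers' price falls by p* − pb = 53 − 43 = 10; sellers' price rises by ps − p* = 54 − 53 = 1.
So producers capture 1/11 = 1/11 of each unit of subsidy.

Producer share = 1/11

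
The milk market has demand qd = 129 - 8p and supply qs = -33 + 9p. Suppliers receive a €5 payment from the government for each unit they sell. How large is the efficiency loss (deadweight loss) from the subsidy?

Pre-subsidy: 129 - 8p = -33 + 9p gives p* = 162/17, q* = 897/17.
With the subsidy, sellers receive ps = pb + 5 for each unit, where pb is the price buyers pay.
Supply in terms of pb becomes qs = -33 + 9(pb + 5) = 12 + 9pb. Setting this equal to demand: 129 - 8pb = 12 + 9pb, so pb = 117/17.
Sellers receive ps = 117/17 + 5 = 202/17; q' = 129 − 8·(117/17) = 1257/17.
The subsidy expands output by 1257/17 − 897/17 = 360/17 past the efficient level; on those units the gap between marginal cost and willingness to pay runs from 0 up to 5.
DWL = ½ × 5 × 360/17 = 900/17.

Deadweight loss = 900/17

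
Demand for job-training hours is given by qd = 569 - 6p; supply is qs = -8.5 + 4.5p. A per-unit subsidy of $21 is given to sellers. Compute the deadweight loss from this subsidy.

Deadweight loss = $567

Pre-subsidy: 569 - 6p = -8.5 + 4.5p gives p* = 55, q* = 239.
With the subsidy, sellers receive ps = pb + 21 for each unit, where pb is the price buyers pay.
Supply in terms of pb becomes qs = -8.5 + 4.5(pb + 21) = 86 + 4.5pb. Setting this equal to demand: 569 - 6pb = 86 + 4.5pb, so pb = 46.
Sellers receive ps = 46 + 21 = 67; q' = 569 − 6·46 = 293.
The subsidy expands output by 293 − 239 = 54 past the efficient level; on those units the gap between marginal cost and willingness to pay runs from 0 up to 21.
DWL = ½ × 21 × 54 = 567.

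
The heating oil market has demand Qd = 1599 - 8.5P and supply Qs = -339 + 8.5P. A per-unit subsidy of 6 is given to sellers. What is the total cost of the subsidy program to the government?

Pre-subsidy: 1599 - 8.5P = -339 + 8.5P gives P* = 114, Q* = 630.
With the subsidy, sellers receive Ps = Pb + 6 for each unit, where Pb is the price buyers pay.
Supply in terms of Pb becomes Qs = -339 + 8.5(Pb + 6) = -288 + 8.5Pb. Setting this equal to demand: 1599 - 8.5Pb = -288 + 8.5Pb, so Pb = 111.
Sellers receive Ps = 111 + 6 = 117; Q' = 1599 − 8.5·111 = 655.5.
Government outlay = subsidy × quantity = 6 × 655.5 = 3933.

Government cost = 3933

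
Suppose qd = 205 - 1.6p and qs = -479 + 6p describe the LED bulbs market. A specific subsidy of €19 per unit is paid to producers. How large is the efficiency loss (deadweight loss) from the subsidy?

Deadweight loss = €228

Pre-subsidy: 205 - 1.6p = -479 + 6p gives p* = 90, q* = 61.
With the subsidy, sellers receive ps = pb + 19 for each unit, where pb is the price buyers pay.
Supply in terms of pb becomes qs = -479 + 6(pb + 19) = -365 + 6pb. Setting this equal to demand: 205 - 1.6pb = -365 + 6pb, so pb = 75.
Sellers receive ps = 75 + 19 = 94; q' = 205 − 1.6·75 = 85.
The subsidy expands output by 85 − 61 = 24 past the efficient level; on those units the gap between marginal cost and willingness to pay runs from 0 up to 19.
DWL = ½ × 19 × 24 = 228.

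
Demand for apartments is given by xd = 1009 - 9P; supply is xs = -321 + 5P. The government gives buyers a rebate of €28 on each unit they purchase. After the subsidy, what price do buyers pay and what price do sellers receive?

Buyers pay €85; sellers receive €113

Pre-subsidy: 1009 - 9P = -321 + 5P gives P* = 95, x* = 154.
With the rebate, buyers effectively pay Pb = Ps − 28, where Ps is the price sellers receive.
Demand in terms of Ps becomes xd = 1009 − 9(Ps − 28) = 1261 - 9Ps. Setting this equal to supply: 1261 - 9Ps = -321 + 5Ps, so Ps = 113.
Buyers pay Pb = 113 − 28 = 85; x' = -321 + 5·113 = 244.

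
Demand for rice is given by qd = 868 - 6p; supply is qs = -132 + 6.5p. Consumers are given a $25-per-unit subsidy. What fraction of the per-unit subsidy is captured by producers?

Producer share = 0.48

Pre-subsidy: 868 - 6p = -132 + 6.5p gives p* = 80, q* = 388.
With the rebate, buyers effectively pay pb = ps − 25, where ps is the price sellers receive.
Demand in terms of ps becomes qd = 868 − 6(ps − 25) = 1018 - 6ps. Setting this equal to supply: 1018 - 6ps = -132 + 6.5ps, so ps = 92.
Buyers pay pb = 92 − 25 = 67; q' = -132 + 6.5·92 = 466.
Buyers' price falls by p* − pb = 80 − 67 = 13; sellers' price rises by ps − p* = 92 − 80 = 12.
So producers capture 12/25 = 0.48 of each unit of subsidy.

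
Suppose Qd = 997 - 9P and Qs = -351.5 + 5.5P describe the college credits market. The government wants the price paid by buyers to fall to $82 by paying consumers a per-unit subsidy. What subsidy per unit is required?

At a buyer price of 82, quantity demanded is 997 − 9·82 = 259.
Sellers supply 259 only when they receive Ps with -351.5 + 5.5·Ps = 259, i.e. Ps = 111.
s = Ps − Pb = 111 − 82 = 29.

Required subsidy s = $29 per unit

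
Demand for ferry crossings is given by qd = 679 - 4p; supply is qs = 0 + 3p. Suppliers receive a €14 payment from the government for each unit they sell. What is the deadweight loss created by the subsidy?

Pre-subsidy: 679 - 4p = 0 + 3p gives p* = 97, q* = 291.
With the subsidy, sellers receive ps = pb + 14 for each unit, where pb is the price buyers pay.
Supply in terms of pb becomes qs = 0 + 3(pb + 14) = 42 + 3pb. Setting this equal to demand: 679 - 4pb = 42 + 3pb, so pb = 91.
Sellers receive ps = 91 + 14 = 105; q' = 679 − 4·91 = 315.
The subsidy expands output by 315 − 291 = 24 past the efficient level; on those units the gap between marginal cost and willingness to pay runs from 0 up to 14.
DWL = ½ × 14 × 24 = 168.

Deadweight loss = €168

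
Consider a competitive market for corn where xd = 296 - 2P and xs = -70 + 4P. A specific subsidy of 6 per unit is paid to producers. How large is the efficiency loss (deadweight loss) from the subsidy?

Pre-subsidy: 296 - 2P = -70 + 4P gives P* = 61, x* = 174.
With the subsidy, sellers receive Ps = Pb + 6 for each unit, where Pb is the price buyers pay.
Supply in terms of Pb becomes xs = -70 + 4(Pb + 6) = -46 + 4Pb. Setting this equal to demand: 296 - 2Pb = -46 + 4Pb, so Pb = 57.
Sellers receive Ps = 57 + 6 = 63; x' = 296 − 2·57 = 182.
The subsidy expands output by 182 − 174 = 8 past the efficient level; on those units the gap between marginal cost and willingness to pay runs from 0 up to 6.
DWL = ½ × 6 × 8 = 24.

Deadweight loss = 24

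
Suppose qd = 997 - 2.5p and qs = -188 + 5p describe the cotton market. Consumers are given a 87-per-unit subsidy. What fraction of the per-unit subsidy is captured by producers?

Pre-subsidy: 997 - 2.5p = -188 + 5p gives p* = 158, q* = 602.
With the rebate, buyers effectively pay pb = ps − 87, where ps is the price sellers receive.
Demand in terms of ps becomes qd = 997 − 2.5(ps − 87) = 1214.5 - 2.5ps. Setting this equal to supply: 1214.5 - 2.5ps = -188 + 5ps, so ps = 187.
Buyers pay pb = 187 − 87 = 100; q' = -188 + 5·187 = 747.
Buyers' price falls by p* − pb = 158 − 100 = 58; sellers' price rises by ps − p* = 187 − 158 = 29.
So producers capture 29/87 = 1/3 of each unit of subsidy.

Producer share = 1/3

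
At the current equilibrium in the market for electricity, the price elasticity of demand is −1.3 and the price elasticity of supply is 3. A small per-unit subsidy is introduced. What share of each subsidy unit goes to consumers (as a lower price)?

For a small subsidy around the equilibrium, the benefit split depends on the relative slopes, which at a point are proportional to the elasticities.
Buyer share = εs/(εs + |εd|) = 3/(3 + 1.3) = 30/43; seller share = |εd|/(εs + |εd|) = 13/43.

Consumer share = 30/43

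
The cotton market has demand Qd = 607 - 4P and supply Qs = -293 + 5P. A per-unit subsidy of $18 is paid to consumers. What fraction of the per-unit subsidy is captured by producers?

Pre-subsidy: 607 - 4P = -293 + 5P gives P* = 100, Q* = 207.
With the rebate, buyers effectively pay Pb = Ps − 18, where Ps is the price sellers receive.
Demand in terms of Ps becomes Qd = 607 − 4(Ps − 18) = 679 - 4Ps. Setting this equal to supply: 679 - 4Ps = -293 + 5Ps, so Ps = 108.
Buyers pay Pb = 108 − 18 = 90; Q' = -293 + 5·108 = 247.
Buyers' price falls by P* − Pb = 100 − 90 = 10; sellers' price rises by Ps − P* = 108 − 100 = 8.
So producers capture 8/18 = 4/9 of each unit of subsidy.

Producer share = 4/9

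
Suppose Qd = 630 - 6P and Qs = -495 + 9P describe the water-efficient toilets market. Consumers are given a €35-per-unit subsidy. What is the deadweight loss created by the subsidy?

Deadweight loss = €2205

Pre-subsidy: 630 - 6P = -495 + 9P gives P* = 75, Q* = 180.
With the rebate, buyers effectively pay Pb = Ps − 35, where Ps is the price sellers receive.
Demand in terms of Ps becomes Qd = 630 − 6(Ps − 35) = 840 - 6Ps. Setting this equal to supply: 840 - 6Ps = -495 + 9Ps, so Ps = 89.
Buyers pay Pb = 89 − 35 = 54; Q' = -495 + 9·89 = 306.
The subsidy expands output by 306 − 180 = 126 past the efficient level; on those units the gap between marginal cost and willingness to pay runs from 0 up to 35.
DWL = ½ × 35 × 126 = 2205.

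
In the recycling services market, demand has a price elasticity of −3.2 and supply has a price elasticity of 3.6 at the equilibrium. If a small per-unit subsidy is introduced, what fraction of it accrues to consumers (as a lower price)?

For a small subsidy around the equilibrium, the benefit split depends on the relative slopes, which at a point are proportional to the elasticities.
Buyer share = εs/(εs + |εd|) = 3.6/(3.6 + 3.2) = 9/17; seller share = |εd|/(εs + |εd|) = 8/17.

Consumer share = 9/17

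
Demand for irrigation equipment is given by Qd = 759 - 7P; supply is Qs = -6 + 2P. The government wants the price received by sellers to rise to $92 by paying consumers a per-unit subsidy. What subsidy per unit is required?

Required subsidy s = $9 per unit

At a seller price of 92, quantity supplied is -6 + 2·92 = 178.
Buyers absorb 178 only when they pay Pb with 759 − 7·Pb = 178, i.e. Pb = 83.
s = Ps − Pb = 92 − 83 = 9.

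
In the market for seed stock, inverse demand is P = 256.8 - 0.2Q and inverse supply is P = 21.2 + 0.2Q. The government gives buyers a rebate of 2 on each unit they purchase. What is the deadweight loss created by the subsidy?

Deadweight loss = 5

Pre-subsidy: 256.8 - 0.2Q = 21.2 + 0.2Q gives Q* = 589 and P* = 139.
With the rebate, buyers effectively pay Pb = Ps − 2, where Ps is the price sellers receive.
On the curves, Pb = 256.8 - 0.2Q and Ps = 21.2 + 0.2Q; the wedge Ps − Pb = 2 gives 21.2 + 0.2Q − (256.8 - 0.2Q) = 2, so Q' = 594.
Then Pb = 256.8 − 0.2·594 = 138 and Ps = 21.2 + 0.2·594 = 140.
The subsidy expands output by 594 − 589 = 5 past the efficient level; on those units the gap between marginal cost and willingness to pay runs from 0 up to 2.
DWL = ½ × 2 × 5 = 5.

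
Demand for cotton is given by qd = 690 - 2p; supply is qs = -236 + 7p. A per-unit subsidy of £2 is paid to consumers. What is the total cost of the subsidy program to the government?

Pre-subsidy: 690 - 2p = -236 + 7p gives p* = 926/9, q* = 4358/9.
With the rebate, buyers effectively pay pb = ps − 2, where ps is the price sellers receive.
Demand in terms of ps becomes qd = 690 − 2(ps − 2) = 694 - 2ps. Setting this equal to supply: 694 - 2ps = -236 + 7ps, so ps = 310/3.
Buyers pay pb = 310/3 − 2 = 304/3; q' = -236 + 7·(310/3) = 1462/3.
Government outlay = subsidy × quantity = 2 × 1462/3 = 2924/3.

Government cost = 2924/3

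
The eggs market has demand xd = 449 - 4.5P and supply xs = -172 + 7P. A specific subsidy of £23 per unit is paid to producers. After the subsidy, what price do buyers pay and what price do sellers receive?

Pre-subsidy: 449 - 4.5P = -172 + 7P gives P* = 54, x* = 206.
With the subsidy, sellers receive Ps = Pb + 23 for each unit, where Pb is the price buyers pay.
Supply in terms of Pb becomes xs = -172 + 7(Pb + 23) = -11 + 7Pb. Setting this equal to demand: 449 - 4.5Pb = -11 + 7Pb, so Pb = 40.
Sellers receive Ps = 40 + 23 = 63; x' = 449 − 4.5·40 = 269.

Buyers pay £40; sellers receive £63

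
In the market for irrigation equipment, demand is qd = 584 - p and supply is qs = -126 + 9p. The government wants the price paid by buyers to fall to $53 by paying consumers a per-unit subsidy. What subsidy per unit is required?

Required subsidy s = $20 per unit

At a buyer price of 53, quantity demanded is 584 − 1·53 = 531.
Sellers supply 531 only when they receive ps with -126 + 9·ps = 531, i.e. ps = 73.
s = ps − pb = 73 − 53 = 20.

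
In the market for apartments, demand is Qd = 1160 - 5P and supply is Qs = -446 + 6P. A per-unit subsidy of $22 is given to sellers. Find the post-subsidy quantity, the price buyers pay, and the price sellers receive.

Pre-subsidy: 1160 - 5P = -446 + 6P gives P* = 146, Q* = 430.
With the subsidy, sellers receive Ps = Pb + 22 for each unit, where Pb is the price buyers pay.
Supply in terms of Pb becomes Qs = -446 + 6(Pb + 22) = -314 + 6Pb. Setting this equal to demand: 1160 - 5Pb = -314 + 6Pb, so Pb = 134.
Sellers receive Ps = 134 + 22 = 156; Q' = 1160 − 5·134 = 490.

Q' = 490; buyers pay $134; sellers receive $156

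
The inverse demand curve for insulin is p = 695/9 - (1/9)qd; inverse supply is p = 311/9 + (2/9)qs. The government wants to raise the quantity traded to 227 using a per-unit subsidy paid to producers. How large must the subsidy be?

At q = 227, from the demand curve buyers pay pb = 695/9 − (1/9)·227 = 52; from the supply curve sellers need ps = 311/9 + (2/9)·227 = 85.
The subsidy must fill the gap: s = ps − pb = 85 − 52 = 33.

Required subsidy s = 33 per unit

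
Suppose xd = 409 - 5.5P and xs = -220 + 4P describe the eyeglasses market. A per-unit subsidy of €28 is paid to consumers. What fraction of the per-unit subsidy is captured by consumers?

Pre-subsidy: 409 - 5.5P = -220 + 4P gives P* = 1258/19, x* = 852/19.
With the rebate, buyers effectively pay Pb = Ps − 28, where Ps is the price sellers receive.
Demand in terms of Ps becomes xd = 409 − 5.5(Ps − 28) = 563 - 5.5Ps. Setting this equal to supply: 563 - 5.5Ps = -220 + 4Ps, so Ps = 1566/19.
Buyers pay Pb = 1566/19 − 28 = 1034/19; x' = -220 + 4·(1566/19) = 2084/19.
Buyers' price falls by P* − Pb = 1258/19 − 1034/19 = 224/19; sellers' price rises by Ps − P* = 1566/19 − 1258/19 = 308/19.
So consumers capture (224/19)/28 = 8/19 of each unit of subsidy.

Consumer share = 8/19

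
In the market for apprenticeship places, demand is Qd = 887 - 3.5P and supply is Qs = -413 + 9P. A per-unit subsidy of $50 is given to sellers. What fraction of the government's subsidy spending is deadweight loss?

Pre-subsidy: 887 - 3.5P = -413 + 9P gives P* = 104, Q* = 523.
With the subsidy, sellers receive Ps = Pb + 50 for each unit, where Pb is the price buyers pay.
Supply in terms of Pb becomes Qs = -413 + 9(Pb + 50) = 37 + 9Pb. Setting this equal to demand: 887 - 3.5Pb = 37 + 9Pb, so Pb = 68.
Sellers receive Ps = 68 + 50 = 118; Q' = 887 − 3.5·68 = 649.
ΔCS = ½(523 + 649)(104 − 68) = 21096; ΔPS = ½(523 + 649)(118 − 104) = 8204.
Government spending = 50 × 649 = 32450.
DWL = ½ × 50 × (649 − 523) = 3150; fraction = 3150 / 32450 = 63/649.

DWL / government spending = 63/649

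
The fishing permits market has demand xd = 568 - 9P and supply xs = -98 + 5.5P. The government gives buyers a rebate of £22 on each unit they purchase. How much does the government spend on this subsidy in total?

Pre-subsidy: 568 - 9P = -98 + 5.5P gives P* = 1332/29, x* = 4484/29.
With the rebate, buyers effectively pay Pb = Ps − 22, where Ps is the price sellers receive.
Demand in terms of Ps becomes xd = 568 − 9(Ps − 22) = 766 - 9Ps. Setting this equal to supply: 766 - 9Ps = -98 + 5.5Ps, so Ps = 1728/29.
Buyers pay Pb = 1728/29 − 22 = 1090/29; x' = -98 + 5.5·(1728/29) = 6662/29.
Government outlay = subsidy × quantity = 22 × 6662/29 = 146564/29.

Government cost = 146564/29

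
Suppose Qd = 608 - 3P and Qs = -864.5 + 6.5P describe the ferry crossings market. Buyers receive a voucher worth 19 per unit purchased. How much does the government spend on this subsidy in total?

Government cost = 3458

Pre-subsidy: 608 - 3P = -864.5 + 6.5P gives P* = 155, Q* = 143.
With the rebate, buyers effectively pay Pb = Ps − 19, where Ps is the price sellers receive.
Demand in terms of Ps becomes Qd = 608 − 3(Ps − 19) = 665 - 3Ps. Setting this equal to supply: 665 - 3Ps = -864.5 + 6.5Ps, so Ps = 161.
Buyers pay Pb = 161 − 19 = 142; Q' = -864.5 + 6.5·161 = 182.
Government outlay = subsidy × quantity = 19 × 182 = 3458.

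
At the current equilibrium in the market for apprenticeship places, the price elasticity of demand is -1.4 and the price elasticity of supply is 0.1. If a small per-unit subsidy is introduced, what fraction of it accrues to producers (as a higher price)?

For a small subsidy around the equilibrium, the benefit split depends on the relative slopes, which at a point are proportional to the elasticities.
Buyer share = εs/(εs + |εd|) = 0.1/(0.1 + 1.4) = 1/15; seller share = |εd|/(εs + |εd|) = 14/15.
So producers capture 14/15 of the subsidy.

Producer share = 14/15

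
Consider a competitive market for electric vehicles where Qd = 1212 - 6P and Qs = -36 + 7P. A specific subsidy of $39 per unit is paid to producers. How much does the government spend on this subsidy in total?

Pre-subsidy: 1212 - 6P = -36 + 7P gives P* = 96, Q* = 636.
With the subsidy, sellers receive Ps = Pb + 39 for each unit, where Pb is the price buyers pay.
Supply in terms of Pb becomes Qs = -36 + 7(Pb + 39) = 237 + 7Pb. Setting this equal to demand: 1212 - 6Pb = 237 + 7Pb, so Pb = 75.
Sellers receive Ps = 75 + 39 = 114; Q' = 1212 − 6·75 = 762.
Government outlay = subsidy × quantity = 39 × 762 = 29718.

Government cost = $29718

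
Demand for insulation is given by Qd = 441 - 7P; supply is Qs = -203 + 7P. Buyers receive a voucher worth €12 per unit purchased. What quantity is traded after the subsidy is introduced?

Pre-subsidy: 441 - 7P = -203 + 7P gives P* = 46, Q* = 119.
With the rebate, buyers effectively pay Pb = Ps − 12, where Ps is the price sellers receive.
Demand in terms of Ps becomes Qd = 441 − 7(Ps − 12) = 525 - 7Ps. Setting this equal to supply: 525 - 7Ps = -203 + 7Ps, so Ps = 52.
Buyers pay Pb = 52 − 12 = 40; Q' = -203 + 7·52 = 161.

Q' = 161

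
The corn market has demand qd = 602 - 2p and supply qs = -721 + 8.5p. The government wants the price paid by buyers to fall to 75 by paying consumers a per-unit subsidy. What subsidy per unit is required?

Required subsidy s = 63 per unit

At a buyer price of 75, quantity demanded is 602 − 2·75 = 452.
Sellers supply 452 only when they receive ps with -721 + 8.5·ps = 452, i.e. ps = 138.
s = ps − pb = 138 − 75 = 63.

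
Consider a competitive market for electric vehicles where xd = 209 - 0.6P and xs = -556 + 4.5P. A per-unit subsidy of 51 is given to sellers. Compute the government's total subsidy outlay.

Government cost = 7446

Pre-subsidy: 209 - 0.6P = -556 + 4.5P gives P* = 150, x* = 119.
With the subsidy, sellers receive Ps = Pb + 51 for each unit, where Pb is the price buyers pay.
Supply in terms of Pb becomes xs = -556 + 4.5(Pb + 51) = -326.5 + 4.5Pb. Setting this equal to demand: 209 - 0.6Pb = -326.5 + 4.5Pb, so Pb = 105.
Sellers receive Ps = 105 + 51 = 156; x' = 209 − 0.6·105 = 146.
Government outlay = subsidy × quantity = 51 × 146 = 7446.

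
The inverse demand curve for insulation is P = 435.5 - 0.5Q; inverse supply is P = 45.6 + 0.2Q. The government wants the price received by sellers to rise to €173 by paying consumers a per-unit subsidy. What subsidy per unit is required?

Required subsidy s = €56 per unit

At a seller price of 173, quantity supplied is -228 + 5·173 = 637.
Buyers absorb 637 only when they pay Pb = 435.5 − 0.5·637 = 117.
s = Ps − Pb = 173 − 117 = 56.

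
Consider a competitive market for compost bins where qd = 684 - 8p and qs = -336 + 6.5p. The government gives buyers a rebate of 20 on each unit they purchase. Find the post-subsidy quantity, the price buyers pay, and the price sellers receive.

Pre-subsidy: 684 - 8p = -336 + 6.5p gives p* = 2040/29, q* = 3516/29.
With the rebate, buyers effectively pay pb = ps − 20, where ps is the price sellers receive.
Demand in terms of ps becomes qd = 684 − 8(ps − 20) = 844 - 8ps. Setting this equal to supply: 844 - 8ps = -336 + 6.5ps, so ps = 2360/29.
Buyers pay pb = 2360/29 − 20 = 1780/29; q' = -336 + 6.5·(2360/29) = 5596/29.

q' = 5596/29; buyers pay 1780/29; sellers receive 2360/29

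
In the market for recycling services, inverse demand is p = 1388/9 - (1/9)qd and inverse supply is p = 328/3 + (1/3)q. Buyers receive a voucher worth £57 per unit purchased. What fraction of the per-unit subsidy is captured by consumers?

Pre-subsidy: 1388/9 - (1/9)q = 328/3 + (1/3)q gives q* = 101 and p* = 143.
With the rebate, buyers effectively pay pb = ps − 57, where ps is the price sellers receive.
On the curves, pb = 1388/9 - (1/9)q and ps = 328/3 + (1/3)q; the wedge ps − pb = 57 gives 328/3 + (1/3)q − (1388/9 - (1/9)q) = 57, so q' = 229.25.
Then pb = 1388/9 − (1/9)·229.25 = 128.75 and ps = 328/3 + (1/3)·229.25 = 185.75.
Buyers' price falls by p* − pb = 143 − 128.75 = 14.25; sellers' price rises by ps − p* = 185.75 − 143 = 42.75.
So consumers capture 14.25/57 = 0.25 of each unit of subsidy.

Consumer share = 0.25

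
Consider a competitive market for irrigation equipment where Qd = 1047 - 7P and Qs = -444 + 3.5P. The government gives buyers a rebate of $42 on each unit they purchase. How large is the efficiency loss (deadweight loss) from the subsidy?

Deadweight loss = $2058

Pre-subsidy: 1047 - 7P = -444 + 3.5P gives P* = 142, Q* = 53.
With the rebate, buyers effectively pay Pb = Ps − 42, where Ps is the price sellers receive.
Demand in terms of Ps becomes Qd = 1047 − 7(Ps − 42) = 1341 - 7Ps. Setting this equal to supply: 1341 - 7Ps = -444 + 3.5Ps, so Ps = 170.
Buyers pay Pb = 170 − 42 = 128; Q' = -444 + 3.5·170 = 151.
The subsidy expands output by 151 − 53 = 98 past the efficient level; on those units the gap between marginal cost and willingness to pay runs from 0 up to 42.
DWL = ½ × 42 × 98 = 2058.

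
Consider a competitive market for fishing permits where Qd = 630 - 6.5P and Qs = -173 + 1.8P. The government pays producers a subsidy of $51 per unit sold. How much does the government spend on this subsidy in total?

Government cost = 309162/83

Pre-subsidy: 630 - 6.5P = -173 + 1.8P gives P* = 8030/83, Q* = 95/83.
With the subsidy, sellers receive Ps = Pb + 51 for each unit, where Pb is the price buyers pay.
Supply in terms of Pb becomes Qs = -173 + 1.8(Pb + 51) = -81.2 + 1.8Pb. Setting this equal to demand: 630 - 6.5Pb = -81.2 + 1.8Pb, so Pb = 7112/83.
Sellers receive Ps = 7112/83 + 51 = 11345/83; Q' = 630 − 6.5·(7112/83) = 6062/83.
Government outlay = subsidy × quantity = 51 × 6062/83 = 309162/83.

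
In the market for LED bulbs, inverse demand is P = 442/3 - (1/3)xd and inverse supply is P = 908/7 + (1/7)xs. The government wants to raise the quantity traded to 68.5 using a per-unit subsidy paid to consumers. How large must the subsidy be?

At x = 68.5, from the demand curve buyers pay Pb = 442/3 − (1/3)·68.5 = 124.5; from the supply curve sellers need Ps = 908/7 + (1/7)·68.5 = 139.5.
The subsidy must fill the gap: s = Ps − Pb = 139.5 − 124.5 = 15.

Required subsidy s = 15 per unit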